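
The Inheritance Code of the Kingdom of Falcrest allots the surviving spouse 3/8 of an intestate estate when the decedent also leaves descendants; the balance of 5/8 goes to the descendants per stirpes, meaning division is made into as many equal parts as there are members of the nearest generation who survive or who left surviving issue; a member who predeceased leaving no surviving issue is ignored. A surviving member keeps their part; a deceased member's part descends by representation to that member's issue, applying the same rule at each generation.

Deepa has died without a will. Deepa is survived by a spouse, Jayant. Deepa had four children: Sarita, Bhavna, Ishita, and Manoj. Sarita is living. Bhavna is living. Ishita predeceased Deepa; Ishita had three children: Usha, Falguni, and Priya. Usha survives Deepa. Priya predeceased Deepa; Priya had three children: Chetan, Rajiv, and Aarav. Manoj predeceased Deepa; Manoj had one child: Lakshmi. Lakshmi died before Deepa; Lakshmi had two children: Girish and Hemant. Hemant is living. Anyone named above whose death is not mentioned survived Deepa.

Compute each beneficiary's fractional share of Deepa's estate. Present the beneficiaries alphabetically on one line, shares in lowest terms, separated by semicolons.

Aarav 5/288; Bhavna 5/32; Chetan 5/288; Falguni 5/96; Girish 5/64; Hemant 5/64; Jayant 3/8; Rajiv 5/288; Sarita 5/32; Usha 5/96

Jayant, as surviving spouse, takes 3/8.
The remaining 5/8 passes to Deepa's descendants per stirpes.
The 5/8 is divided into 4 equal shares of 5/32 among Sarita, Bhavna, Ishita, Manoj.
Sarita is living and takes 5/32.
Bhavna is living and takes 5/32.
Ishita predeceased; the 5/32 allotted to Ishita's branch passes to Ishita's issue by representation.
The 5/32 is divided into 3 equal shares of 5/96 among Usha, Falguni, Priya.
Usha is living and takes 5/96.
Falguni is living and takes 5/96.
Priya predeceased; the 5/96 allotted to Priya's branch passes to Priya's issue by representation.
The 5/96 is divided into 3 equal shares of 5/288 among Chetan, Rajiv, Aarav.
Chetan is living and takes 5/288.
Rajiv is living and takes 5/288.
Aarav is living and takes 5/288.
Manoj predeceased; the 5/32 allotted to Manoj's branch passes to Manoj's issue by representation.
Lakshmi's line is the sole branch at this level, so the full 5/32 passes to Lakshmi's issue by representation.
The 5/32 is divided into 2 equal shares of 5/64 among Girish, Hemant.
Girish is living and takes 5/64.
Hemant is living and takes 5/64.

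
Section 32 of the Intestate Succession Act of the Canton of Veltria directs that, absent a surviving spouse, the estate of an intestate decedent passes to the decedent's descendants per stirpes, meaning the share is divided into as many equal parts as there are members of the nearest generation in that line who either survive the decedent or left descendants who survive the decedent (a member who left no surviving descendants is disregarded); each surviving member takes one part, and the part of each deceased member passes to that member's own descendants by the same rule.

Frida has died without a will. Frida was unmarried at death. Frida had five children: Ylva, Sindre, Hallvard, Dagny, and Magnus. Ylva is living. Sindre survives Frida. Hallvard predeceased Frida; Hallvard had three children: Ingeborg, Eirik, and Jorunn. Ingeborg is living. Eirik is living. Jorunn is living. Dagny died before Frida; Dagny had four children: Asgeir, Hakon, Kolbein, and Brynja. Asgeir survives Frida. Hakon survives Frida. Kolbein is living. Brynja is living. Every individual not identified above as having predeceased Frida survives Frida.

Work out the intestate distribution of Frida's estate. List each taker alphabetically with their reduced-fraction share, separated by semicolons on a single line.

There is no surviving spouse, so the entire estate passes to Frida's descendants per stirpes.
The estate is divided into 5 equal shares of 1/5 among Ylva, Sindre, Hallvard, Dagny, Magnus.
Ylva is living and takes 1/5.
Sindre is living and takes 1/5.
Hallvard predeceased; the 1/5 allotted to Hallvard's branch passes to Hallvard's issue by representation.
The 1/5 is divided into 3 equal shares of 1/15 among Ingeborg, Eirik, Jorunn.
Ingeborg is living and takes 1/15.
Eirik is living and takes 1/15.
Jorunn is living and takes 1/15.
Dagny predeceased; the 1/5 allotted to Dagny's branch passes to Dagny's issue by representation.
The 1/5 is divided into 4 equal shares of 1/20 among Asgeir, Hakon, Kolbein, Brynja.
Asgeir is living and takes 1/20.
Hakon is living and takes 1/20.
Kolbein is living and takes 1/20.
Brynja is living and takes 1/20.
Magnus is living and takes 1/5.

Asgeir 1/20; Brynja 1/20; Eirik 1/15; Hakon 1/20; Ingeborg 1/15; Jorunn 1/15; Kolbein 1/20; Magnus 1/5; Sindre 1/5; Ylva 1/5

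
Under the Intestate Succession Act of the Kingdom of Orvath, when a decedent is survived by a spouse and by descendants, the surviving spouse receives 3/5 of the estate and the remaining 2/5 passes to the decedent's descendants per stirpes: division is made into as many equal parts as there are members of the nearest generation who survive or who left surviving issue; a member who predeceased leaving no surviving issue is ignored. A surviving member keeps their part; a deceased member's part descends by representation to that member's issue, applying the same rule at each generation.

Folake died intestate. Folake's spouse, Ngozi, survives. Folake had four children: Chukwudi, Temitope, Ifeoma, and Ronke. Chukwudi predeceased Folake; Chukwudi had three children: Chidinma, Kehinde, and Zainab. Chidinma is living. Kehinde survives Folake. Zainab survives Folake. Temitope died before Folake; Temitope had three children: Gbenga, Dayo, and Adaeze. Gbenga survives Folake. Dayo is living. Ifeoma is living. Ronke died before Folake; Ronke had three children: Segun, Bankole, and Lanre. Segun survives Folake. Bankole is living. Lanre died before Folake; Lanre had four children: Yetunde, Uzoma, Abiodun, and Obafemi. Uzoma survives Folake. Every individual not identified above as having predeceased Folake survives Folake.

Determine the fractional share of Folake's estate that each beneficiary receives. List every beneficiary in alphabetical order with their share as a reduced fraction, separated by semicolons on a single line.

Ngozi, as surviving spouse, takes 3/5.
The remaining 2/5 passes to Folake's descendants per stirpes.
The 2/5 is divided into 4 equal shares of 1/10 among Chukwudi, Temitope, Ifeoma, Ronke.
Chukwudi predeceased; the 1/10 allotted to Chukwudi's branch passes to Chukwudi's issue by representation.
The 1/10 is divided into 3 equal shares of 1/30 among Chidinma, Kehinde, Zainab.
Chidinma is living and takes 1/30.
Kehinde is living and takes 1/30.
Zainab is living and takes 1/30.
Temitope predeceased; the 1/10 allotted to Temitope's branch passes to Temitope's issue by representation.
The 1/10 is divided into 3 equal shares of 1/30 among Gbenga, Dayo, Adaeze.
Gbenga is living and takes 1/30.
Dayo is living and takes 1/30.
Adaeze is living and takes 1/30.
Ifeoma is living and takes 1/10.
Ronke predeceased; the 1/10 allotted to Ronke's branch passes to Ronke's issue by representation.
The 1/10 is divided into 3 equal shares of 1/30 among Segun, Bankole, Lanre.
Segun is living and takes 1/30.
Bankole is living and takes 1/30.
Lanre predeceased; the 1/30 allotted to Lanre's branch passes to Lanre's issue by representation.
The 1/30 is divided into 4 equal shares of 1/120 among Yetunde, Uzoma, Abiodun, Obafemi.
Yetunde is living and takes 1/120.
Uzoma is living and takes 1/120.
Abiodun is living and takes 1/120.
Obafemi is living and takes 1/120.

Abiodun 1/120; Adaeze 1/30; Bankole 1/30; Chidinma 1/30; Dayo 1/30; Gbenga 1/30; Ifeoma 1/10; Kehinde 1/30; Ngozi 3/5; Obafemi 1/120; Segun 1/30; Uzoma 1/120; Yetunde 1/120; Zainab 1/30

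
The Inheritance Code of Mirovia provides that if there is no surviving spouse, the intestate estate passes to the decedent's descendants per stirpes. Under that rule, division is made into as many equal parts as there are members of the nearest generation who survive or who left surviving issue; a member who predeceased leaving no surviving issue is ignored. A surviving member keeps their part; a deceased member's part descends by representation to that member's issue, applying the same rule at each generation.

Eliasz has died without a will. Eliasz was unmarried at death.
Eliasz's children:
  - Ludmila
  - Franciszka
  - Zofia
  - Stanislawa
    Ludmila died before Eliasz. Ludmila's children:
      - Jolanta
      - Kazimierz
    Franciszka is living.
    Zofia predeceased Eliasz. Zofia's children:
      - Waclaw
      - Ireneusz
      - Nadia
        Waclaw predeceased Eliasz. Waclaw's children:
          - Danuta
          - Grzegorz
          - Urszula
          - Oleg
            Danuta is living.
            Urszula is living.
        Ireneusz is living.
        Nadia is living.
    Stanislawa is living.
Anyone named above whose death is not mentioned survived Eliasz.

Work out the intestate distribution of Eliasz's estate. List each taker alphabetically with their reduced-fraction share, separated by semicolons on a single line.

There is no surviving spouse, so the entire estate passes to Eliasz's descendants per stirpes.
The estate is divided into 4 equal shares of 1/4 among Ludmila, Franciszka, Zofia, Stanislawa.
Ludmila predeceased; the 1/4 allotted to Ludmila's branch passes to Ludmila's issue by representation.
The 1/4 is divided into 2 equal shares of 1/8 among Jolanta, Kazimierz.
Jolanta is living and takes 1/8.
Kazimierz is living and takes 1/8.
Franciszka is living and takes 1/4.
Zofia predeceased; the 1/4 allotted to Zofia's branch passes to Zofia's issue by representation.
The 1/4 is divided into 3 equal shares of 1/12 among Waclaw, Ireneusz, Nadia.
Waclaw predeceased; the 1/12 allotted to Waclaw's branch passes to Waclaw's issue by representation.
The 1/12 is divided into 4 equal shares of 1/48 among Danuta, Grzegorz, Urszula, Oleg.
Danuta is living and takes 1/48.
Grzegorz is living and takes 1/48.
Urszula is living and takes 1/48.
Oleg is living and takes 1/48.
Ireneusz is living and takes 1/12.
Nadia is living and takes 1/12.
Stanislawa is living and takes 1/4.

Danuta 1/48; Franciszka 1/4; Grzegorz 1/48; Ireneusz 1/12; Jolanta 1/8; Kazimierz 1/8; Nadia 1/12; Oleg 1/48; Stanislawa 1/4; Urszula 1/48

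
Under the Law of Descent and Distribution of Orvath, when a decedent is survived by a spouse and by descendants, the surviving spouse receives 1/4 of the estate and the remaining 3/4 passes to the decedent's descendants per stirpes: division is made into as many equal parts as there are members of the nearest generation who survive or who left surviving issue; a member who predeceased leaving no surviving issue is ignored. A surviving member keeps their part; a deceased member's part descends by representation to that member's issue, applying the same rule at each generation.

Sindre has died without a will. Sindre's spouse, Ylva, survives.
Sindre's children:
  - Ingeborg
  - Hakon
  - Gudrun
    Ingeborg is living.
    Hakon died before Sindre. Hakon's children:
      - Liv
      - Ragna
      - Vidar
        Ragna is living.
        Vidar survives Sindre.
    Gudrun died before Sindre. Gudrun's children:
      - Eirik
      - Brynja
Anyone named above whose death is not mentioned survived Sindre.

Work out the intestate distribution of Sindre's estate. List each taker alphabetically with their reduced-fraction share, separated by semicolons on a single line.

Ylva, as surviving spouse, takes 1/4.
The remaining 3/4 passes to Sindre's descendants per stirpes.
The 3/4 is divided into 3 equal shares of 1/4 among Ingeborg, Hakon, Gudrun.
Ingeborg is living and takes 1/4.
Hakon predeceased; the 1/4 allotted to Hakon's branch passes to Hakon's issue by representation.
The 1/4 is divided into 3 equal shares of 1/12 among Liv, Ragna, Vidar.
Liv is living and takes 1/12.
Ragna is living and takes 1/12.
Vidar is living and takes 1/12.
Gudrun predeceased; the 1/4 allotted to Gudrun's branch passes to Gudrun's issue by representation.
The 1/4 is divided into 2 equal shares of 1/8 among Eirik, Brynja.
Eirik is living and takes 1/8.
Brynja is living and takes 1/8.

Brynja 1/8; Eirik 1/8; Ingeborg 1/4; Liv 1/12; Ragna 1/12; Vidar 1/12; Ylva 1/4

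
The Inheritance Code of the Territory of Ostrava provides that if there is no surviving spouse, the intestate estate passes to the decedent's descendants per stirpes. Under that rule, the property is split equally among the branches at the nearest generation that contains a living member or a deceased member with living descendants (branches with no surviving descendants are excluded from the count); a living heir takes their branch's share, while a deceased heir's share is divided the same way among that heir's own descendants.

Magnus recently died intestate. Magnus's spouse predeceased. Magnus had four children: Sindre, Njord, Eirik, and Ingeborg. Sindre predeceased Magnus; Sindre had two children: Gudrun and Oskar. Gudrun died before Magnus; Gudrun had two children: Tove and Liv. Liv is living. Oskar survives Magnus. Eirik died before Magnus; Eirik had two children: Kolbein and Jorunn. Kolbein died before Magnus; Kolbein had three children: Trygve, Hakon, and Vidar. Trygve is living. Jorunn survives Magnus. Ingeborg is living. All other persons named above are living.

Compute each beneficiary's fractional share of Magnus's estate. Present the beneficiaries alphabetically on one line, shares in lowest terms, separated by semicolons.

There is no surviving spouse, so the entire estate passes to Magnus's descendants per stirpes.
The estate is divided into 4 equal shares of 1/4 among Sindre, Njord, Eirik, Ingeborg.
Sindre predeceased; the 1/4 allotted to Sindre's branch passes to Sindre's issue by representation.
The 1/4 is divided into 2 equal shares of 1/8 among Gudrun, Oskar.
Gudrun predeceased; the 1/8 allotted to Gudrun's branch passes to Gudrun's issue by representation.
The 1/8 is divided into 2 equal shares of 1/16 among Tove, Liv.
Tove is living and takes 1/16.
Liv is living and takes 1/16.
Oskar is living and takes 1/8.
Njord is living and takes 1/4.
Eirik predeceased; the 1/4 allotted to Eirik's branch passes to Eirik's issue by representation.
The 1/4 is divided into 2 equal shares of 1/8 among Kolbein, Jorunn.
Kolbein predeceased; the 1/8 allotted to Kolbein's branch passes to Kolbein's issue by representation.
The 1/8 is divided into 3 equal shares of 1/24 among Trygve, Hakon, Vidar.
Trygve is living and takes 1/24.
Hakon is living and takes 1/24.
Vidar is living and takes 1/24.
Jorunn is living and takes 1/8.
Ingeborg is living and takes 1/4.

Hakon 1/24; Ingeborg 1/4; Jorunn 1/8; Liv 1/16; Njord 1/4; Oskar 1/8; Tove 1/16; Trygve 1/24; Vidar 1/24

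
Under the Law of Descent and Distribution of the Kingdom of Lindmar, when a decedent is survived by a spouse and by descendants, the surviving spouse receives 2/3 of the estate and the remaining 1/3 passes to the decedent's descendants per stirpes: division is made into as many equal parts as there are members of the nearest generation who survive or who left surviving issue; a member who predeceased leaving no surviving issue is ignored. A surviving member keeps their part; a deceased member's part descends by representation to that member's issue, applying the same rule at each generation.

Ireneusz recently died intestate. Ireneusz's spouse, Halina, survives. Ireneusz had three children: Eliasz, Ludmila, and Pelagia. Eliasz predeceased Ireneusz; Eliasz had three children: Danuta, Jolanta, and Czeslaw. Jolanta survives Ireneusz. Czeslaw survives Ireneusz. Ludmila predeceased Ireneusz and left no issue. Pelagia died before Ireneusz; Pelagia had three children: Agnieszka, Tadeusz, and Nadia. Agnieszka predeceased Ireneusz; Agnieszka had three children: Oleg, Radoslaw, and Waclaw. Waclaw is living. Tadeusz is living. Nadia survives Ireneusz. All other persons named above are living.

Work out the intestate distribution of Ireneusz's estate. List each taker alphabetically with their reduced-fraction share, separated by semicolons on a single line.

Czeslaw 1/18; Danuta 1/18; Halina 2/3; Jolanta 1/18; Nadia 1/18; Oleg 1/54; Radoslaw 1/54; Tadeusz 1/18; Waclaw 1/54

Halina, as surviving spouse, takes 2/3.
The remaining 1/3 passes to Ireneusz's descendants per stirpes.
Ludmila left no surviving issue, so that branch lapses and is disregarded.
The 1/3 is divided into 2 equal shares of 1/6 among Eliasz, Pelagia.
Eliasz predeceased; the 1/6 allotted to Eliasz's branch passes to Eliasz's issue by representation.
The 1/6 is divided into 3 equal shares of 1/18 among Danuta, Jolanta, Czeslaw.
Danuta is living and takes 1/18.
Jolanta is living and takes 1/18.
Czeslaw is living and takes 1/18.
Pelagia predeceased; the 1/6 allotted to Pelagia's branch passes to Pelagia's issue by representation.
The 1/6 is divided into 3 equal shares of 1/18 among Agnieszka, Tadeusz, Nadia.
Agnieszka predeceased; the 1/18 allotted to Agnieszka's branch passes to Agnieszka's issue by representation.
The 1/18 is divided into 3 equal shares of 1/54 among Oleg, Radoslaw, Waclaw.
Oleg is living and takes 1/54.
Radoslaw is living and takes 1/54.
Waclaw is living and takes 1/54.
Tadeusz is living and takes 1/18.
Nadia is living and takes 1/18.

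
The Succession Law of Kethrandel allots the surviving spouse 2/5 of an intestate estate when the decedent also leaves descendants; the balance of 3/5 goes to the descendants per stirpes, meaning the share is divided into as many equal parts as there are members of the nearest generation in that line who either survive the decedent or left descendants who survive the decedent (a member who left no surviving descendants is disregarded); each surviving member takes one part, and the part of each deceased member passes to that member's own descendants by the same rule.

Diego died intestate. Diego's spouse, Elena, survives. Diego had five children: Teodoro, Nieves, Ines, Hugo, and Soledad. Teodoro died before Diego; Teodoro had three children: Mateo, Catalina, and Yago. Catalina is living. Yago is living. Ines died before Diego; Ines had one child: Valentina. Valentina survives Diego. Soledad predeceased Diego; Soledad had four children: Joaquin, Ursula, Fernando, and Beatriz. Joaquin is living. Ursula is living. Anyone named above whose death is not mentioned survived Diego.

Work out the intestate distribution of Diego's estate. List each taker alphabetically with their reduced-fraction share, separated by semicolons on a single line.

Elena, as surviving spouse, takes 2/5.
The remaining 3/5 passes to Diego's descendants per stirpes.
The 3/5 is divided into 5 equal shares of 3/25 among Teodoro, Nieves, Ines, Hugo, Soledad.
Teodoro predeceased; the 3/25 allotted to Teodoro's branch passes to Teodoro's issue by representation.
The 3/25 is divided into 3 equal shares of 1/25 among Mateo, Catalina, Yago.
Mateo is living and takes 1/25.
Catalina is living and takes 1/25.
Yago is living and takes 1/25.
Nieves is living and takes 3/25.
Ines predeceased; the 3/25 allotted to Ines's branch passes to Ines's issue by representation.
Valentina is the sole taker at this level and receives the full 3/25.
Hugo is living and takes 3/25.
Soledad predeceased; the 3/25 allotted to Soledad's branch passes to Soledad's issue by representation.
The 3/25 is divided into 4 equal shares of 3/100 among Joaquin, Ursula, Fernando, Beatriz.
Joaquin is living and takes 3/100.
Ursula is living and takes 3/100.
Fernando is living and takes 3/100.
Beatriz is living and takes 3/100.

Beatriz 3/100; Catalina 1/25; Elena 2/5; Fernando 3/100; Hugo 3/25; Joaquin 3/100; Mateo 1/25; Nieves 3/25; Ursula 3/100; Valentina 3/25; Yago 1/25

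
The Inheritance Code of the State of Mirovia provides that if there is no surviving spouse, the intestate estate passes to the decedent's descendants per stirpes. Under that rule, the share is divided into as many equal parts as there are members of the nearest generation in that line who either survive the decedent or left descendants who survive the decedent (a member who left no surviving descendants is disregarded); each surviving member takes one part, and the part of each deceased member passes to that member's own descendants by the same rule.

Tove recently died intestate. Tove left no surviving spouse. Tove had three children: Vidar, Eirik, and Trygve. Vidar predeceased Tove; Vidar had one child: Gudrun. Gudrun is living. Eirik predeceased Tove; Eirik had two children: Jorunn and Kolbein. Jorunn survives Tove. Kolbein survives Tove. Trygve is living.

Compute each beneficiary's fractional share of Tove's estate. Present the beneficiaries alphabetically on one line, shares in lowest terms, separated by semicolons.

Gudrun 1/3; Jorunn 1/6; Kolbein 1/6; Trygve 1/3

There is no surviving spouse, so the entire estate passes to Tove's descendants per stirpes.
The estate is divided into 3 equal shares of 1/3 among Vidar, Eirik, Trygve.
Vidar predeceased; the 1/3 allotted to Vidar's branch passes to Vidar's issue by representation.
Gudrun is the sole taker at this level and receives the full 1/3.
Eirik predeceased; the 1/3 allotted to Eirik's branch passes to Eirik's issue by representation.
The 1/3 is divided into 2 equal shares of 1/6 among Jorunn, Kolbein.
Jorunn is living and takes 1/6.
Kolbein is living and takes 1/6.
Trygve is living and takes 1/3.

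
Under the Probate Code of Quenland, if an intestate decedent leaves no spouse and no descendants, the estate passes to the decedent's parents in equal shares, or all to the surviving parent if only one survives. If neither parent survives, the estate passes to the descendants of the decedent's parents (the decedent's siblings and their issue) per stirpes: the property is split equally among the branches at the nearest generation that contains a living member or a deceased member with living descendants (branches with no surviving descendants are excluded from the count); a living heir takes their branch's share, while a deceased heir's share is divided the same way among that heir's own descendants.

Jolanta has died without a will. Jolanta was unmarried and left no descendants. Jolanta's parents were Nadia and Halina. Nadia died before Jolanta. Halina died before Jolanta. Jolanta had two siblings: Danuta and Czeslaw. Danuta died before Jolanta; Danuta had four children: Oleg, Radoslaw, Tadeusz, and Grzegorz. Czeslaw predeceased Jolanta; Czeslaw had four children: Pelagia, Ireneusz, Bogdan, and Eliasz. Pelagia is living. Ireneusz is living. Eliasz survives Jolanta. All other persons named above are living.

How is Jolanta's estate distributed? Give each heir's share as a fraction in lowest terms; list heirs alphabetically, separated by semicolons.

Bogdan 1/8; Eliasz 1/8; Grzegorz 1/8; Ireneusz 1/8; Oleg 1/8; Pelagia 1/8; Radoslaw 1/8; Tadeusz 1/8

Neither parent survives and there are no descendants, so the estate passes to Jolanta's siblings and their issue per stirpes.
The estate is divided into 2 equal shares of 1/2 among Danuta, Czeslaw.
Danuta predeceased; the 1/2 allotted to Danuta's branch passes to Danuta's issue by representation.
The 1/2 is divided into 4 equal shares of 1/8 among Oleg, Radoslaw, Tadeusz, Grzegorz.
Oleg is living and takes 1/8.
Radoslaw is living and takes 1/8.
Tadeusz is living and takes 1/8.
Grzegorz is living and takes 1/8.
Czeslaw predeceased; the 1/2 allotted to Czeslaw's branch passes to Czeslaw's issue by representation.
The 1/2 is divided into 4 equal shares of 1/8 among Pelagia, Ireneusz, Bogdan, Eliasz.
Pelagia is living and takes 1/8.
Ireneusz is living and takes 1/8.
Bogdan is living and takes 1/8.
Eliasz is living and takes 1/8.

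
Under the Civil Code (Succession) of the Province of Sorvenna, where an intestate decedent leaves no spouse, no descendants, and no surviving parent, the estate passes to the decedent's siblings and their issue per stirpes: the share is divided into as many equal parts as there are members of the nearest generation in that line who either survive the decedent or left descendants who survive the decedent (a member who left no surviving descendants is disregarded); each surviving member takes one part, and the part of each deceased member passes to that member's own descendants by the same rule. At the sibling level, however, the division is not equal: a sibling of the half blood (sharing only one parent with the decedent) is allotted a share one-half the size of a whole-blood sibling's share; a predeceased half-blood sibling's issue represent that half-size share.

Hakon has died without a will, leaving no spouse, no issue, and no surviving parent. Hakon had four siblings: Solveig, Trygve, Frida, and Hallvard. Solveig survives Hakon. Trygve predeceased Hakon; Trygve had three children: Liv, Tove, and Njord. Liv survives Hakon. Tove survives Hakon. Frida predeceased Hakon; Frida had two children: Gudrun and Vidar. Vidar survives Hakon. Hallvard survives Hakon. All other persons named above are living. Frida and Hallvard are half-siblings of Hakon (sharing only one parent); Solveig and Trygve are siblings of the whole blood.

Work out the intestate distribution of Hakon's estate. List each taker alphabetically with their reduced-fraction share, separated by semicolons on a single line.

No spouse, descendants, or parent survives, so the estate passes to Hakon's siblings per stirpes.
Half-blood siblings count for one-half the weight of whole-blood siblings at the initial division.
Dividing 1 in proportion to weights (total weight 3): Solveig (weight 1) → 1/3; Trygve (weight 1) → 1/3; Frida (weight 1/2) → 1/6; Hallvard (weight 1/2) → 1/6.
Solveig is living and takes 1/3.
Trygve predeceased; the 1/3 allotted to Trygve's branch passes to Trygve's issue by representation.
The 1/3 is divided into 3 equal shares of 1/9 among Liv, Tove, Njord.
Liv is living and takes 1/9.
Tove is living and takes 1/9.
Njord is living and takes 1/9.
Frida predeceased; the 1/6 allotted to Frida's branch passes to Frida's issue by representation.
The 1/6 is divided into 2 equal shares of 1/12 among Gudrun, Vidar.
Gudrun is living and takes 1/12.
Vidar is living and takes 1/12.
Hallvard is living and takes 1/6.

Gudrun 1/12; Hallvard 1/6; Liv 1/9; Njord 1/9; Solveig 1/3; Tove 1/9; Vidar 1/12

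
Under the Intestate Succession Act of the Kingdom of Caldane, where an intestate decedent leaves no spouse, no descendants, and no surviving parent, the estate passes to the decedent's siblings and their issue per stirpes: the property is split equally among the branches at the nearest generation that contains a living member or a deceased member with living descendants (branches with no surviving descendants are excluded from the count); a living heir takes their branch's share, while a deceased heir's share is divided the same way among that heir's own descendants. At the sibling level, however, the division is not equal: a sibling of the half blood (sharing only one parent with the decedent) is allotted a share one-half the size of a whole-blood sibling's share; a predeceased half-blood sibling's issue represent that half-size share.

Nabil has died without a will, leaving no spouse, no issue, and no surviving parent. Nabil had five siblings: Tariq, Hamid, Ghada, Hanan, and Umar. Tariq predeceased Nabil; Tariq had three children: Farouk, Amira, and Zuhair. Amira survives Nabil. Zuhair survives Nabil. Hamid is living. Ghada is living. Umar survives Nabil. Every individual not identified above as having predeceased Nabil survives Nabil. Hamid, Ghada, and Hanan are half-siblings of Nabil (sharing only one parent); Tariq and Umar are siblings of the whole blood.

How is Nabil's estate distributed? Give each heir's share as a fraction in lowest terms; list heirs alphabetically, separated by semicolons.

Amira 2/21; Farouk 2/21; Ghada 1/7; Hamid 1/7; Hanan 1/7; Umar 2/7; Zuhair 2/21

No spouse, descendants, or parent survives, so the estate passes to Nabil's siblings per stirpes.
Half-blood siblings count for one-half the weight of whole-blood siblings at the initial division.
Dividing 1 in proportion to weights (total weight 7/2): Tariq (weight 1) → 2/7; Hamid (weight 1/2) → 1/7; Ghada (weight 1/2) → 1/7; Hanan (weight 1/2) → 1/7; Umar (weight 1) → 2/7.
Tariq predeceased; the 2/7 allotted to Tariq's branch passes to Tariq's issue by representation.
The 2/7 is divided into 3 equal shares of 2/21 among Farouk, Amira, Zuhair.
Farouk is living and takes 2/21.
Amira is living and takes 2/21.
Zuhair is living and takes 2/21.
Hamid is living and takes 1/7.
Ghada is living and takes 1/7.
Hanan is living and takes 1/7.
Umar is living and takes 2/7.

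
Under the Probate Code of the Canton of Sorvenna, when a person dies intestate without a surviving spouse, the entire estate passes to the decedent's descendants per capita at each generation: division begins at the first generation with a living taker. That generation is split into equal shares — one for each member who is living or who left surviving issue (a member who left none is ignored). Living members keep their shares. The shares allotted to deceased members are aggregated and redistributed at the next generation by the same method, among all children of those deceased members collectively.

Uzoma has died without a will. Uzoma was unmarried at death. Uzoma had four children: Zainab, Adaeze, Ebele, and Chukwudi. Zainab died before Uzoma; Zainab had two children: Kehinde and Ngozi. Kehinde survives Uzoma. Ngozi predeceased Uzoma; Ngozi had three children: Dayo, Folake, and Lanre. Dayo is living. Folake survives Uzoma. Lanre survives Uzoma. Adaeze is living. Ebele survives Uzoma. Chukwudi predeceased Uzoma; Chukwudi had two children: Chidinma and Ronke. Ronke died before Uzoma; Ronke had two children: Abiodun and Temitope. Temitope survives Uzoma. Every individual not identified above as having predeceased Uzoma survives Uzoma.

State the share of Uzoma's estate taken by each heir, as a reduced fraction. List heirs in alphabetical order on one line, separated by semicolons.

There is no surviving spouse, so the entire estate passes to Uzoma's descendants per capita at each generation.
At generation 1 (Zainab, Adaeze, Ebele, Chukwudi) there are 4 shares of (1)/4 = 1/4 each.
Living: Adaeze and Ebele — each takes 1/4.
Deceased: Zainab and Chukwudi. Their combined 1/2 is pooled and carried to generation 2.
At generation 2 (Kehinde, Ngozi, Chidinma, Ronke) there are 4 shares of (1/2)/4 = 1/8 each.
Living: Kehinde and Chidinma — each takes 1/8.
Deceased: Ngozi and Ronke. Their combined 1/4 is pooled and carried to generation 3.
At generation 3 (Dayo, Folake, Lanre, Abiodun, Temitope) there are 5 shares of (1/4)/5 = 1/20 each.
Living: Dayo, Folake, Lanre, Abiodun, and Temitope — each takes 1/20.

Abiodun 1/20; Adaeze 1/4; Chidinma 1/8; Dayo 1/20; Ebele 1/4; Folake 1/20; Kehinde 1/8; Lanre 1/20; Temitope 1/20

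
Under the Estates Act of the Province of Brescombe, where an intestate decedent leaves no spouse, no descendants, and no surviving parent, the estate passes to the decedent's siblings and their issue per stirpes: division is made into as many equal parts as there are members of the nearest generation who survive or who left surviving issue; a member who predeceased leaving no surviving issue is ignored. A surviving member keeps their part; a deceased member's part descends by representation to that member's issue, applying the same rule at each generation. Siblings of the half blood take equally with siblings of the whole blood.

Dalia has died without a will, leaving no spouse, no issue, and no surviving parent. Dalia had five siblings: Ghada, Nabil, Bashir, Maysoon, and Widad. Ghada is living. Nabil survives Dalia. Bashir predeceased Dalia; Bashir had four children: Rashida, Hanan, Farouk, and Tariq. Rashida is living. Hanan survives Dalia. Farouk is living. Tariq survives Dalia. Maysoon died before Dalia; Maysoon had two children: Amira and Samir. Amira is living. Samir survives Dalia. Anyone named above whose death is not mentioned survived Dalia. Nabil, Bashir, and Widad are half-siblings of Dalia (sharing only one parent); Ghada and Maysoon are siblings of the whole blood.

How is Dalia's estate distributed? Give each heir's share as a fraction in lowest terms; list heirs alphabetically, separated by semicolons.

Amira 1/10; Farouk 1/20; Ghada 1/5; Hanan 1/20; Nabil 1/5; Rashida 1/20; Samir 1/10; Tariq 1/20; Widad 1/5

No spouse, descendants, or parent survives, so the estate passes to Dalia's siblings per stirpes.
Half-blood and whole-blood siblings take equally under the stated rule.
The estate is divided into 5 equal shares of 1/5 among Ghada, Nabil, Bashir, Maysoon, Widad.
Ghada is living and takes 1/5.
Nabil is living and takes 1/5.
Bashir predeceased; the 1/5 allotted to Bashir's branch passes to Bashir's issue by representation.
The 1/5 is divided into 4 equal shares of 1/20 among Rashida, Hanan, Farouk, Tariq.
Rashida is living and takes 1/20.
Hanan is living and takes 1/20.
Farouk is living and takes 1/20.
Tariq is living and takes 1/20.
Maysoon predeceased; the 1/5 allotted to Maysoon's branch passes to Maysoon's issue by representation.
The 1/5 is divided into 2 equal shares of 1/10 among Amira, Samir.
Amira is living and takes 1/10.
Samir is living and takes 1/10.
Widad is living and takes 1/5.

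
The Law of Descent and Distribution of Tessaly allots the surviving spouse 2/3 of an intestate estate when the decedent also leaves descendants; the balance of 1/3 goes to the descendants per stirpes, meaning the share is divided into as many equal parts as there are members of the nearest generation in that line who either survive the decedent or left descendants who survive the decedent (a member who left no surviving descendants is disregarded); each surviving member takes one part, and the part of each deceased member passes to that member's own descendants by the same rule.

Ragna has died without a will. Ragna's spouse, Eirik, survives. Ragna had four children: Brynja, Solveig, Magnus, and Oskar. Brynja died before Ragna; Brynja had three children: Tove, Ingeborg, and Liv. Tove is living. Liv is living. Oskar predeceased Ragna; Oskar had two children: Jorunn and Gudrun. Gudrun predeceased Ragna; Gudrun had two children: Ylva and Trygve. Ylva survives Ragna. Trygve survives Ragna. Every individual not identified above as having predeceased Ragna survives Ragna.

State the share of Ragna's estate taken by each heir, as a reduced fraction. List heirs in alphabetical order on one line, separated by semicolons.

Eirik, as surviving spouse, takes 2/3.
The remaining 1/3 passes to Ragna's descendants per stirpes.
The 1/3 is divided into 4 equal shares of 1/12 among Brynja, Solveig, Magnus, Oskar.
Brynja predeceased; the 1/12 allotted to Brynja's branch passes to Brynja's issue by representation.
The 1/12 is divided into 3 equal shares of 1/36 among Tove, Ingeborg, Liv.
Tove is living and takes 1/36.
Ingeborg is living and takes 1/36.
Liv is living and takes 1/36.
Solveig is living and takes 1/12.
Magnus is living and takes 1/12.
Oskar predeceased; the 1/12 allotted to Oskar's branch passes to Oskar's issue by representation.
The 1/12 is divided into 2 equal shares of 1/24 among Jorunn, Gudrun.
Jorunn is living and takes 1/24.
Gudrun predeceased; the 1/24 allotted to Gudrun's branch passes to Gudrun's issue by representation.
The 1/24 is divided into 2 equal shares of 1/48 among Ylva, Trygve.
Ylva is living and takes 1/48.
Trygve is living and takes 1/48.

Eirik 2/3; Ingeborg 1/36; Jorunn 1/24; Liv 1/36; Magnus 1/12; Solveig 1/12; Tove 1/36; Trygve 1/48; Ylva 1/48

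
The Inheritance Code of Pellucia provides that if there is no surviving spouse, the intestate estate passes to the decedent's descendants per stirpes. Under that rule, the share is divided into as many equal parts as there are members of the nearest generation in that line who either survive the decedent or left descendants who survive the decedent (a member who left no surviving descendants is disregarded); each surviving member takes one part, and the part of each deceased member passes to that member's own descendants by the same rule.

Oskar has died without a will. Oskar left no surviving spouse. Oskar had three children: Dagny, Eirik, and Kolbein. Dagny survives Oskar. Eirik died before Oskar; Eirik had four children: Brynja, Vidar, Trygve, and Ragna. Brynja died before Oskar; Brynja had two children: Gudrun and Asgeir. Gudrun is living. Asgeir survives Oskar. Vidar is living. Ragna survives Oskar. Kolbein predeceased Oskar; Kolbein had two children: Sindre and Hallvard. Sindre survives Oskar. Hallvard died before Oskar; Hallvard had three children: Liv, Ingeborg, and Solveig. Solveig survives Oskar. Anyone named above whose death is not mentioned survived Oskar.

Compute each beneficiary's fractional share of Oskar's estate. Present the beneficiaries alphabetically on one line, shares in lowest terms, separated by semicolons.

There is no surviving spouse, so the entire estate passes to Oskar's descendants per stirpes.
The estate is divided into 3 equal shares of 1/3 among Dagny, Eirik, Kolbein.
Dagny is living and takes 1/3.
Eirik predeceased; the 1/3 allotted to Eirik's branch passes to Eirik's issue by representation.
The 1/3 is divided into 4 equal shares of 1/12 among Brynja, Vidar, Trygve, Ragna.
Brynja predeceased; the 1/12 allotted to Brynja's branch passes to Brynja's issue by representation.
The 1/12 is divided into 2 equal shares of 1/24 among Gudrun, Asgeir.
Gudrun is living and takes 1/24.
Asgeir is living and takes 1/24.
Vidar is living and takes 1/12.
Trygve is living and takes 1/12.
Ragna is living and takes 1/12.
Kolbein predeceased; the 1/3 allotted to Kolbein's branch passes to Kolbein's issue by representation.
The 1/3 is divided into 2 equal shares of 1/6 among Sindre, Hallvard.
Sindre is living and takes 1/6.
Hallvard predeceased; the 1/6 allotted to Hallvard's branch passes to Hallvard's issue by representation.
The 1/6 is divided into 3 equal shares of 1/18 among Liv, Ingeborg, Solveig.
Liv is living and takes 1/18.
Ingeborg is living and takes 1/18.
Solveig is living and takes 1/18.

Asgeir 1/24; Dagny 1/3; Gudrun 1/24; Ingeborg 1/18; Liv 1/18; Ragna 1/12; Sindre 1/6; Solveig 1/18; Trygve 1/12; Vidar 1/12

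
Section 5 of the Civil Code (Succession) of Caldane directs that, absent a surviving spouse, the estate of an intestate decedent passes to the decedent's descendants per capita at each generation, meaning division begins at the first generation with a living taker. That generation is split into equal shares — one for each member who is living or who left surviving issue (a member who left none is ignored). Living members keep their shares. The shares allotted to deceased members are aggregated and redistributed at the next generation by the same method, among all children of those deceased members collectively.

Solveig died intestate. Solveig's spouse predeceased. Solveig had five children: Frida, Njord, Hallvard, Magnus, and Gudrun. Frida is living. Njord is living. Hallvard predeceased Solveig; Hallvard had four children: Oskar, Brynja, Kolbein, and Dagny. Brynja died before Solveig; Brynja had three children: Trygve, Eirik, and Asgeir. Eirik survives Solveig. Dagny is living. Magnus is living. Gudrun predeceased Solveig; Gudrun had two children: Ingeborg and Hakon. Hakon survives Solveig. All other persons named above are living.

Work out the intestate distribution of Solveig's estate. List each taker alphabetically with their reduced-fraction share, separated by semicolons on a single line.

There is no surviving spouse, so the entire estate passes to Solveig's descendants per capita at each generation.
At generation 1 (Frida, Njord, Hallvard, Magnus, Gudrun) there are 5 shares of (1)/5 = 1/5 each.
Living: Frida, Njord, and Magnus — each takes 1/5.
Deceased: Hallvard and Gudrun. Their combined 2/5 is pooled and carried to generation 2.
At generation 2 (Oskar, Brynja, Kolbein, Dagny, Ingeborg, Hakon) there are 6 shares of (2/5)/6 = 1/15 each.
Living: Oskar, Kolbein, Dagny, Ingeborg, and Hakon — each takes 1/15.
Deceased: Brynja. That 1/15 share is carried to generation 3.
At generation 3 (Trygve, Eirik, Asgeir) there are 3 shares of (1/15)/3 = 1/45 each.
Living: Trygve, Eirik, and Asgeir — each takes 1/45.

Asgeir 1/45; Dagny 1/15; Eirik 1/45; Frida 1/5; Hakon 1/15; Ingeborg 1/15; Kolbein 1/15; Magnus 1/5; Njord 1/5; Oskar 1/15; Trygve 1/45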